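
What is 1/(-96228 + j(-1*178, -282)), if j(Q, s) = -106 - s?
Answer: -1/96052 ≈ -1.0411e-5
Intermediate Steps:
1/(-96228 + j(-1*178, -282)) = 1/(-96228 + (-106 - 1*(-282))) = 1/(-96228 + (-106 + 282)) = 1/(-96228 + 176) = 1/(-96052) = -1/96052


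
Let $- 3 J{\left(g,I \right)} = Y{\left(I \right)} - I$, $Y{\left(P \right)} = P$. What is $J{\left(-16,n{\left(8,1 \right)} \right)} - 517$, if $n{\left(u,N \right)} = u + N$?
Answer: $-517$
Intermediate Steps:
$n{\left(u,N \right)} = N + u$
$J{\left(g,I \right)} = 0$ ($J{\left(g,I \right)} = - \frac{I - I}{3} = \left(- \frac{1}{3}\right) 0 = 0$)
$J{\left(-16,n{\left(8,1 \right)} \right)} - 517 = 0 - 517 = -517$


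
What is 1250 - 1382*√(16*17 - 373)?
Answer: 1250 - 1382*I*√101 ≈ 1250.0 - 13889.0*I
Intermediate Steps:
1250 - 1382*√(16*17 - 373) = 1250 - 1382*√(272 - 373) = 1250 - 1382*I*√101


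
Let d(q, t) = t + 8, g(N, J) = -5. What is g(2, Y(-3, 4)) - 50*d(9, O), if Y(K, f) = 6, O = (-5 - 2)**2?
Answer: -2855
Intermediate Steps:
O = 49 (O = (-7)**2 = 49)
d(q, t) = 8 + t
g(2, Y(-3, 4)) - 50*d(9, O) = -5 - 50*(8 + 49) = -5 - 50*57 = -5 - 2850 = -2855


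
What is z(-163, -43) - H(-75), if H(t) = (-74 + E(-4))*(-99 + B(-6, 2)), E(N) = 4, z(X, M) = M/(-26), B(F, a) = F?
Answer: -191057/26 ≈ -7348.3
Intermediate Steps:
z(X, M) = -M/26 (z(X, M) = M*(-1/26) = -M/26)
H(t) = 7350 (H(t) = (-74 + 4)*(-99 - 6) = -70*(-105) = 7350)
z(-163, -43) - H(-75) = -1/26*(-43) - 1*7350 = 43/26 - 7350 = -191057/26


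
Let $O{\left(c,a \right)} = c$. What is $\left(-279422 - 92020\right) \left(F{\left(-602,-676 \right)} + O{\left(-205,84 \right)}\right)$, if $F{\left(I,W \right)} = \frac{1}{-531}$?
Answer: $\frac{13477896784}{177} \approx 7.6146 \cdot 10^{7}$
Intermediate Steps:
$F{\left(I,W \right)} = - \frac{1}{531}$
$\left(-279422 - 92020\right) \left(F{\left(-602,-676 \right)} + O{\left(-205,84 \right)}\right) = \left(-279422 - 92020\right) \left(- \frac{1}{531} - 205\right) = \left(-371442\right) \left(- \frac{108856}{531}\right) = \frac{13477896784}{177}$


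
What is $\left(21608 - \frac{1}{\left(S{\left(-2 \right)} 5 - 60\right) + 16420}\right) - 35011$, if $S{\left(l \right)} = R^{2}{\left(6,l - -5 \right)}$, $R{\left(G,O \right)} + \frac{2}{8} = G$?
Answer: $- \frac{3543820231}{264405} \approx -13403.0$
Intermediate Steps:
$R{\left(G,O \right)} = - \frac{1}{4} + G$
$S{\left(l \right)} = \frac{529}{16}$ ($S{\left(l \right)} = \left(- \frac{1}{4} + 6\right)^{2} = \left(\frac{23}{4}\right)^{2} = \frac{529}{16}$)
$\left(21608 - \frac{1}{\left(S{\left(-2 \right)} 5 - 60\right) + 16420}\right) - 35011 = \left(21608 - \frac{1}{\left(\frac{529}{16} \cdot 5 - 60\right) + 16420}\right) - 35011 = \left(21608 - \frac{1}{\left(\frac{2645}{16} - 60\right) + 16420}\right) - 35011 = \left(21608 - \frac{1}{\frac{1685}{16} + 16420}\right) - 35011 = \left(21608 - \frac{1}{\frac{264405}{16}}\right) - 35011 = \left(21608 - \frac{16}{264405}\right) - 35011 = \frac{5713263224}{264405} - 35011 = - \frac{3543820231}{264405}$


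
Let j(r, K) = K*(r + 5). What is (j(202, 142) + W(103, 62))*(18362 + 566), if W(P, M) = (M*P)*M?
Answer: 8050570528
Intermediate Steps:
W(P, M) = P*M²
j(r, K) = K*(5 + r)
(j(202, 142) + W(103, 62))*(18362 + 566) = (142*(5 + 202) + 103*62²)*(18362 + 566) = (142*207 + 103*3844)*18928 = (29394 + 395932)*18928 = 425326*18928 = 8050570528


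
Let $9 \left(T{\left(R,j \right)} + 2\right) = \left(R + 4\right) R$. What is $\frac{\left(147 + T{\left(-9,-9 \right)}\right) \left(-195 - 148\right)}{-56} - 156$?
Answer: $\frac{3051}{4} \approx 762.75$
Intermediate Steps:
$T{\left(R,j \right)} = -2 + \frac{R \left(4 + R\right)}{9}$ ($T{\left(R,j \right)} = -2 + \frac{\left(R + 4\right) R}{9} = -2 + \frac{\left(4 + R\right) R}{9} = -2 + \frac{R \left(4 + R\right)}{9}$)
$\frac{\left(147 + T{\left(-9,-9 \right)}\right) \left(-195 - 148\right)}{-56} - 156 = \frac{\left(147 + \left(-2 + \frac{\left(-9\right)^{2}}{9} + \frac{4}{9} \left(-9\right)\right)\right) \left(-195 - 148\right)}{-56} - 156 = \left(147 - -3\right) \left(-195 - 148\right) \left(- \frac{1}{56}\right) - 156 = \left(147 - -3\right) \left(-343\right) \left(- \frac{1}{56}\right) - 156 = \left(147 + 3\right) \left(-343\right) \left(- \frac{1}{56}\right) - 156 = 150 \left(-343\right) \left(- \frac{1}{56}\right) - 156 = \left(-51450\right) \left(- \frac{1}{56}\right) - 156 = \frac{3675}{4} - 156 = \frac{3051}{4}$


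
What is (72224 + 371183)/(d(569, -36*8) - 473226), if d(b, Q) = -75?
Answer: -443407/473301 ≈ -0.93684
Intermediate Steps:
(72224 + 371183)/(d(569, -36*8) - 473226) = (72224 + 371183)/(-75 - 473226) = 443407/(-473301) = 443407*(-1/473301) = -443407/473301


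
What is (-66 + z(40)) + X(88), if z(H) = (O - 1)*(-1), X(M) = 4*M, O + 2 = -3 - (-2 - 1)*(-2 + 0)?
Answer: 298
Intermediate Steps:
O = -11 (O = -2 + (-3 - (-2 - 1)*(-2 + 0)) = -2 + (-3 - (-3)*(-2)) = -2 + (-3 - 1*6) = -2 + (-3 - 6) = -2 - 9 = -11)
z(H) = 12 (z(H) = (-11 - 1)*(-1) = -12*(-1) = 12)
(-66 + z(40)) + X(88) = (-66 + 12) + 4*88 = -54 + 352 = 298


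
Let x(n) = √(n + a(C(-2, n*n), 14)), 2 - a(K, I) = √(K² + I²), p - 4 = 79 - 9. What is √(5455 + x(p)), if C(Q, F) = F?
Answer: √(5455 + √2*√(38 - √7496693)) ≈ 73.86 + 0.4975*I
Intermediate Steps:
p = 74 (p = 4 + (79 - 9) = 4 + 70 = 74)
a(K, I) = 2 - √(I² + K²) (a(K, I) = 2 - √(K² + I²) = 2 - √(I² + K²))
x(n) = √(2 + n - √(196 + n⁴)) (x(n) = √(n + (2 - √(14² + (n*n)²))) = √(n + (2 - √(196 + (n²)²))) = √(n + (2 - √(196 + n⁴))) = √(2 + n - √(196 + n⁴)))
√(5455 + x(p)) = √(5455 + √(2 + 74 - √(196 + 74⁴))) = √(5455 + √(2 + 74 - √(196 + 29986576))) = √(5455 + √(2 + 74 - √29986772)) = √(5455 + √(2 + 74 - 2*√7496693)) = √(5455 + √(76 - 2*√7496693))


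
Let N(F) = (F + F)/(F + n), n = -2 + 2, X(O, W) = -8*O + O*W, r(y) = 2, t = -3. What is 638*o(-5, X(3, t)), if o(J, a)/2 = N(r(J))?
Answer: 2552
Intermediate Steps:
n = 0
N(F) = 2 (N(F) = (F + F)/(F + 0) = (2*F)/F = 2)
o(J, a) = 4 (o(J, a) = 2*2 = 4)
638*o(-5, X(3, t)) = 638*4 = 2552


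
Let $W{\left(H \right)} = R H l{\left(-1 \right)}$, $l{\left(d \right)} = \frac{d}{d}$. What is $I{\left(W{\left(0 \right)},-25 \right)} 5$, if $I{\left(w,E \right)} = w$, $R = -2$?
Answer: $0$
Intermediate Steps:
$l{\left(d \right)} = 1$
$W{\left(H \right)} = - 2 H$ ($W{\left(H \right)} = - 2 H 1 = - 2 H$)
$I{\left(W{\left(0 \right)},-25 \right)} 5 = \left(-2\right) 0 \cdot 5 = 0 \cdot 5 = 0$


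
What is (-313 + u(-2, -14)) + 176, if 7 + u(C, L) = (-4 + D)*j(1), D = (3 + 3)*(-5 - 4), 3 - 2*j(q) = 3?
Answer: -144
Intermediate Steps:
j(q) = 0 (j(q) = 3/2 - ½*3 = 3/2 - 3/2 = 0)
D = -54 (D = 6*(-9) = -54)
u(C, L) = -7 (u(C, L) = -7 + (-4 - 54)*0 = -7 - 58*0 = -7 + 0 = -7)
(-313 + u(-2, -14)) + 176 = (-313 - 7) + 176 = -320 + 176 = -144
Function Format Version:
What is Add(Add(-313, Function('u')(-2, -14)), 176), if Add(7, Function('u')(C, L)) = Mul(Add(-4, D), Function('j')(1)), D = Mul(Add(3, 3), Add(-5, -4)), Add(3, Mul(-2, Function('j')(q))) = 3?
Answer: -144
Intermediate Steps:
Function('j')(q) = 0 (Function('j')(q) = Add(Rational(3, 2), Mul(Rational(-1, 2), 3)) = Add(Rational(3, 2), Rational(-3, 2)) = 0)
D = -54 (D = Mul(6, -9) = -54)
Function('u')(C, L) = -7 (Function('u')(C, L) = Add(-7, Mul(Add(-4, -54), 0)) = Add(-7, Mul(-58, 0)) = Add(-7, 0) = -7)
Add(Add(-313, Function('u')(-2, -14)), 176) = Add(Add(-313, -7), 176) = Add(-320, 176) = -144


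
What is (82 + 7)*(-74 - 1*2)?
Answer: -6764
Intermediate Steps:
(82 + 7)*(-74 - 1*2) = 89*(-74 - 2) = 89*(-76) = -6764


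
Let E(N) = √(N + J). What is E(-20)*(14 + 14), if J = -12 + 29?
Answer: 28*I*√3 ≈ 48.497*I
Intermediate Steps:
J = 17
E(N) = √(17 + N) (E(N) = √(N + 17) = √(17 + N))
E(-20)*(14 + 14) = √(17 - 20)*(14 + 14) = √(-3)*28 = (I*√3)*28 = 28*I*√3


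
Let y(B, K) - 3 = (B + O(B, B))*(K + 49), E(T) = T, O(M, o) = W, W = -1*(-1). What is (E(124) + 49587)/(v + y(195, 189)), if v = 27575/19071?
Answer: 948038481/889708796 ≈ 1.0656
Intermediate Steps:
W = 1
O(M, o) = 1
v = 27575/19071 (v = 27575*(1/19071) = 27575/19071 ≈ 1.4459)
y(B, K) = 3 + (1 + B)*(49 + K) (y(B, K) = 3 + (B + 1)*(K + 49) = 3 + (1 + B)*(49 + K))
(E(124) + 49587)/(v + y(195, 189)) = (124 + 49587)/(27575/19071 + (52 + 189 + 49*195 + 195*189)) = 49711/(27575/19071 + (52 + 189 + 9555 + 36855)) = 49711/(27575/19071 + 46651) = 49711/(889708796/19071) = 49711*(19071/889708796) = 948038481/889708796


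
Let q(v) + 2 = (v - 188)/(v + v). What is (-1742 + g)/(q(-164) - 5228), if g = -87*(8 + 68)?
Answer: 171257/107193 ≈ 1.5977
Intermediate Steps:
q(v) = -2 + (-188 + v)/(2*v) (q(v) = -2 + (v - 188)/(v + v) = -2 + (-188 + v)/((2*v)) = -2 + (-188 + v)*(1/(2*v)) = -2 + (-188 + v)/(2*v))
g = -6612 (g = -87*76 = -6612)
(-1742 + g)/(q(-164) - 5228) = (-1742 - 6612)/((-3/2 - 94/(-164)) - 5228) = -8354/((-3/2 - 94*(-1/164)) - 5228) = -8354/((-3/2 + 47/82) - 5228) = -8354/(-38/41 - 5228) = -8354/(-214386/41) = -8354*(-41/214386) = 171257/107193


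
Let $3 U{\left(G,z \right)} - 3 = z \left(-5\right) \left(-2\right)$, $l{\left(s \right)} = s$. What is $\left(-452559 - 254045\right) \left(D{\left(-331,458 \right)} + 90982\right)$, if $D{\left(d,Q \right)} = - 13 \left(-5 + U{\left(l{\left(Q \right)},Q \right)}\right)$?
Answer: $- \frac{150903763448}{3} \approx -5.0301 \cdot 10^{10}$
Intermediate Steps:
$U{\left(G,z \right)} = 1 + \frac{10 z}{3}$ ($U{\left(G,z \right)} = 1 + \frac{z \left(-5\right) \left(-2\right)}{3} = 1 + \frac{- 5 z \left(-2\right)}{3} = 1 + \frac{10 z}{3}$)
$D{\left(d,Q \right)} = 52 - \frac{130 Q}{3}$ ($D{\left(d,Q \right)} = - 13 \left(-5 + \left(1 + \frac{10 Q}{3}\right)\right) = - 13 \left(-4 + \frac{10 Q}{3}\right) = 52 - \frac{130 Q}{3}$)
$\left(-452559 - 254045\right) \left(D{\left(-331,458 \right)} + 90982\right) = \left(-452559 - 254045\right) \left(\left(52 - \frac{59540}{3}\right) + 90982\right) = - 706604 \left(\left(52 - \frac{59540}{3}\right) + 90982\right) = - 706604 \left(- \frac{59384}{3} + 90982\right) = \left(-706604\right) \frac{213562}{3} = - \frac{150903763448}{3}$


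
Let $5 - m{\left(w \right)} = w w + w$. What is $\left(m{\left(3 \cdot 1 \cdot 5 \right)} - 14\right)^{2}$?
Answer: $62001$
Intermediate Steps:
$m{\left(w \right)} = 5 - w - w^{2}$ ($m{\left(w \right)} = 5 - \left(w w + w\right) = 5 - \left(w^{2} + w\right) = 5 - \left(w + w^{2}\right) = 5 - w - w^{2}$)
$\left(m{\left(3 \cdot 1 \cdot 5 \right)} - 14\right)^{2} = \left(\left(5 - 3 \cdot 1 \cdot 5 - \left(3 \cdot 1 \cdot 5\right)^{2}\right) - 14\right)^{2} = \left(\left(5 - 3 \cdot 5 - \left(3 \cdot 5\right)^{2}\right) - 14\right)^{2} = \left(\left(5 - 15 - 15^{2}\right) - 14\right)^{2} = \left(\left(5 - 15 - 225\right) - 14\right)^{2} = \left(-235 - 14\right)^{2} = \left(-249\right)^{2} = 62001$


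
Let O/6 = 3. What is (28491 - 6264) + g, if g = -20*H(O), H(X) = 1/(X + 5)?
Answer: 511201/23 ≈ 22226.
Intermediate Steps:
O = 18 (O = 6*3 = 18)
H(X) = 1/(5 + X)
g = -20/23 (g = -20/(5 + 18) = -20/23 ≈ -0.86957)
(28491 - 6264) + g = (28491 - 6264) - 20/23 = 22227 - 20/23 = 511201/23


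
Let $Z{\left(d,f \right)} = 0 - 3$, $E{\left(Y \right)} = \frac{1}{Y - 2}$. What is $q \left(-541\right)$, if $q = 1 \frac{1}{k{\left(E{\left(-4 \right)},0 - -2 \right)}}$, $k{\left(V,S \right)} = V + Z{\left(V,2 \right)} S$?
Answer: $\frac{3246}{37} \approx 87.73$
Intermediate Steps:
$E{\left(Y \right)} = \frac{1}{-2 + Y}$
$Z{\left(d,f \right)} = -3$
$k{\left(V,S \right)} = V - 3 S$
$q = - \frac{6}{37}$ ($q = 1 \frac{1}{\frac{1}{-2 - 4} - 3 \left(0 - -2\right)} = 1 \frac{1}{\frac{1}{-6} - 3 \left(0 + 2\right)} = 1 \frac{1}{- \frac{1}{6} - 6} = 1 \frac{1}{- \frac{37}{6}} = 1 \left(- \frac{6}{37}\right) = - \frac{6}{37} \approx -0.16216$)
$q \left(-541\right) = \left(- \frac{6}{37}\right) \left(-541\right) = \frac{3246}{37}$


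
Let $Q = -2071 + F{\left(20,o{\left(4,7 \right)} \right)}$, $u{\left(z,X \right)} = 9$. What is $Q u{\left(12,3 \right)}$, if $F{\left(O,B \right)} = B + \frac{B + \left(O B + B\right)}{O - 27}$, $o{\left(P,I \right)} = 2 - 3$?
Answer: $- \frac{130338}{7} \approx -18620.0$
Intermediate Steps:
$o{\left(P,I \right)} = -1$ ($o{\left(P,I \right)} = 2 - 3 = -1$)
$F{\left(O,B \right)} = B + \frac{2 B + B O}{-27 + O}$ ($F{\left(O,B \right)} = B + \frac{B + \left(B O + B\right)}{-27 + O} = B + \frac{B + \left(B + B O\right)}{-27 + O} = B + \frac{2 B + B O}{-27 + O}$)
$Q = - \frac{14482}{7}$ ($Q = -2071 - \frac{-25 + 2 \cdot 20}{-27 + 20} = -2071 - \frac{-25 + 40}{-7} = -2071 - \left(- \frac{1}{7}\right) 15 = -2071 + \frac{15}{7} = - \frac{14482}{7} \approx -2068.9$)
$Q u{\left(12,3 \right)} = \left(- \frac{14482}{7}\right) 9 = - \frac{130338}{7}$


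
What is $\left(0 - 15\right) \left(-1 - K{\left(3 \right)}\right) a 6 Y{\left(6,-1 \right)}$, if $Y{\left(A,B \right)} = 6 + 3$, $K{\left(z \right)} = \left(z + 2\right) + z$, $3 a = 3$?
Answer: $7290$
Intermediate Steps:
$a = 1$ ($a = \frac{1}{3} \cdot 3 = 1$)
$K{\left(z \right)} = 2 + 2 z$ ($K{\left(z \right)} = \left(2 + z\right) + z = 2 + 2 z$)
$Y{\left(A,B \right)} = 9$
$\left(0 - 15\right) \left(-1 - K{\left(3 \right)}\right) a 6 Y{\left(6,-1 \right)} = \left(0 - 15\right) \left(-1 - \left(2 + 2 \cdot 3\right)\right) 1 \cdot 6 \cdot 9 = \left(0 - 15\right) \left(-1 - \left(2 + 6\right)\right) 6 \cdot 9 = - 15 \left(-1 - 8\right) 54 = \left(-15\right) \left(-9\right) 54 = 135 \cdot 54 = 7290$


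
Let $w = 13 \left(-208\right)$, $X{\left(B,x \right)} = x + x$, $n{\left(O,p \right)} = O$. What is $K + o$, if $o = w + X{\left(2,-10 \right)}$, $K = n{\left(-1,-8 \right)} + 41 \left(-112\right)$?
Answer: $-7317$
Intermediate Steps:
$X{\left(B,x \right)} = 2 x$
$w = -2704$
$K = -4593$ ($K = -1 + 41 \left(-112\right) = -1 - 4592 = -4593$)
$o = -2724$ ($o = -2704 + 2 \left(-10\right) = -2704 - 20 = -2724$)
$K + o = -4593 - 2724 = -7317$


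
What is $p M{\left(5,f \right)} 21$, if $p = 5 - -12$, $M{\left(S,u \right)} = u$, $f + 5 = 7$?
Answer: $714$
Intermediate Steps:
$f = 2$ ($f = -5 + 7 = 2$)
$p = 17$ ($p = 5 + 12 = 17$)
$p M{\left(5,f \right)} 21 = 17 \cdot 2 \cdot 21 = 34 \cdot 21 = 714$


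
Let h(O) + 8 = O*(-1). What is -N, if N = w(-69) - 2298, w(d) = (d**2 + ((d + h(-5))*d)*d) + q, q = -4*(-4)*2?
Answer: 340297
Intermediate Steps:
h(O) = -8 - O (h(O) = -8 + O*(-1) = -8 - O)
q = 32 (q = 16*2 = 32)
w(d) = 32 + d**2 + d**2*(-3 + d) (w(d) = (d**2 + ((d + (-8 - 1*(-5)))*d)*d) + 32 = (d**2 + ((d + (-8 + 5))*d)*d) + 32 = (d**2 + ((d - 3)*d)*d) + 32 = (d**2 + ((-3 + d)*d)*d) + 32 = (d**2 + (d*(-3 + d))*d) + 32 = (d**2 + d**2*(-3 + d)) + 32 = 32 + d**2 + d**2*(-3 + d))
N = -340297 (N = (32 + (-69)**3 - 2*(-69)**2) - 2298 = (32 - 328509 - 2*4761) - 2298 = (32 - 328509 - 9522) - 2298 = -337999 - 2298 = -340297)
-N = -1*(-340297) = 340297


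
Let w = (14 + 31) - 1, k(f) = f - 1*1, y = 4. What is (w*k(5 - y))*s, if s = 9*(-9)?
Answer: 0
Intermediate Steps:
s = -81
k(f) = -1 + f (k(f) = f - 1 = -1 + f)
w = 44 (w = 45 - 1 = 44)
(w*k(5 - y))*s = (44*(-1 + (5 - 1*4)))*(-81) = (44*(-1 + (5 - 4)))*(-81) = (44*(-1 + 1))*(-81) = (44*0)*(-81) = 0*(-81) = 0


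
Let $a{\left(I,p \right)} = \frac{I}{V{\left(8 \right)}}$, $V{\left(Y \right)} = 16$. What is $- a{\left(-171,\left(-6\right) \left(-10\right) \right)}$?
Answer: $\frac{171}{16} \approx 10.688$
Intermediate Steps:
$a{\left(I,p \right)} = \frac{I}{16}$
$- a{\left(-171,\left(-6\right) \left(-10\right) \right)} = - \frac{-171}{16} = \left(-1\right) \left(- \frac{171}{16}\right) = \frac{171}{16}$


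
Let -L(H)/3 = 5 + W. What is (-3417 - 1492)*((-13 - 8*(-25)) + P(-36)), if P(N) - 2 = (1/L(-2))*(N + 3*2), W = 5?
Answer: -932710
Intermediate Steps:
L(H) = -30 (L(H) = -3*(5 + 5) = -3*10 = -30)
P(N) = 9/5 - N/30 (P(N) = 2 + (1/(-30))*(N + 3*2) = 2 + (1*(-1/30))*(N + 6) = 2 - (6 + N)/30 = 2 + (-1/5 - N/30) = 9/5 - N/30)
(-3417 - 1492)*((-13 - 8*(-25)) + P(-36)) = (-3417 - 1492)*((-13 - 8*(-25)) + (9/5 - 1/30*(-36))) = -4909*((-13 + 200) + (9/5 + 6/5)) = -4909*(187 + 3) = -4909*190 = -932710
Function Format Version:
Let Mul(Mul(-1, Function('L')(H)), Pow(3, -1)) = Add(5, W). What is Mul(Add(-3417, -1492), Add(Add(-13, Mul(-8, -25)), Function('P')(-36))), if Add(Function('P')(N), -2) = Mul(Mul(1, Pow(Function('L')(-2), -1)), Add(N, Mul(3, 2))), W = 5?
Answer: -932710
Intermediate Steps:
Function('L')(H) = -30 (Function('L')(H) = Mul(-3, Add(5, 5)) = Mul(-3, 10) = -30)
Function('P')(N) = Add(Rational(9, 5), Mul(Rational(-1, 30), N)) (Function('P')(N) = Add(2, Mul(Mul(1, Pow(-30, -1)), Add(N, Mul(3, 2)))) = Add(2, Mul(Mul(1, Rational(-1, 30)), Add(N, 6))) = Add(2, Mul(Rational(-1, 30), Add(6, N))) = Add(2, Add(Rational(-1, 5), Mul(Rational(-1, 30), N))) = Add(Rational(9, 5), Mul(Rational(-1, 30), N)))
Mul(Add(-3417, -1492), Add(Add(-13, Mul(-8, -25)), Function('P')(-36))) = Mul(Add(-3417, -1492), Add(Add(-13, Mul(-8, -25)), Add(Rational(9, 5), Mul(Rational(-1, 30), -36)))) = Mul(-4909, Add(Add(-13, 200), Add(Rational(9, 5), Rational(6, 5)))) = Mul(-4909, Add(187, 3)) = Mul(-4909, 190) = -932710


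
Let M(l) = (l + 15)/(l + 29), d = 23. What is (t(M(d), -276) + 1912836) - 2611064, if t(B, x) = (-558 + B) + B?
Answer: -9084199/13 ≈ -6.9878e+5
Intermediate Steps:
M(l) = (15 + l)/(29 + l)
t(B, x) = -558 + 2*B
(t(M(d), -276) + 1912836) - 2611064 = ((-558 + 2*((15 + 23)/(29 + 23))) + 1912836) - 2611064 = ((-558 + 2*(38/52)) + 1912836) - 2611064 = ((-558 + 2*((1/52)*38)) + 1912836) - 2611064 = ((-558 + 2*(19/26)) + 1912836) - 2611064 = ((-558 + 19/13) + 1912836) - 2611064 = (-7235/13 + 1912836) - 2611064 = 24859633/13 - 2611064 = -9084199/13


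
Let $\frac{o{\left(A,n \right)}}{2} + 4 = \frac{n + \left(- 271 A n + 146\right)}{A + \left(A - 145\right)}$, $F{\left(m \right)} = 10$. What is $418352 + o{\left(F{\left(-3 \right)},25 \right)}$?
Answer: $\frac{52428158}{125} \approx 4.1943 \cdot 10^{5}$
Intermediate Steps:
$o{\left(A,n \right)} = -8 + \frac{2 \left(146 + n - 271 A n\right)}{-145 + 2 A}$ ($o{\left(A,n \right)} = -8 + 2 \frac{n + \left(- 271 A n + 146\right)}{A + \left(A - 145\right)} = -8 + 2 \frac{n - \left(-146 + 271 A n\right)}{A + \left(A - 145\right)} = -8 + 2 \frac{n - \left(-146 + 271 A n\right)}{A + \left(-145 + A\right)} = -8 + 2 \frac{146 + n - 271 A n}{-145 + 2 A} = -8 + \frac{2 \left(146 + n - 271 A n\right)}{-145 + 2 A}$)
$418352 + o{\left(F{\left(-3 \right)},25 \right)} = 418352 + \frac{2 \left(726 + 25 - 80 - 2710 \cdot 25\right)}{-145 + 2 \cdot 10} = 418352 + \frac{2 \left(726 + 25 - 80 - 67750\right)}{-145 + 20} = 418352 + 2 \frac{1}{-125} \left(-67079\right) = 418352 + 2 \left(- \frac{1}{125}\right) \left(-67079\right) = 418352 + \frac{134158}{125} = \frac{52428158}{125}$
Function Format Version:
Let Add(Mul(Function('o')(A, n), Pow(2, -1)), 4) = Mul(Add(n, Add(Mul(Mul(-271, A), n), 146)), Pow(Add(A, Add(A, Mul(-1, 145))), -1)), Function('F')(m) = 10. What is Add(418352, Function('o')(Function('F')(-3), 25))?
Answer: Rational(52428158, 125) ≈ 4.1943e+5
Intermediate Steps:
Function('o')(A, n) = Add(-8, Mul(2, Pow(Add(-145, Mul(2, A)), -1), Add(146, n, Mul(-271, A, n)))) (Function('o')(A, n) = Add(-8, Mul(2, Mul(Add(n, Add(Mul(Mul(-271, A), n), 146)), Pow(Add(A, Add(A, Mul(-1, 145))), -1)))) = Add(-8, Mul(2, Mul(Add(n, Add(Mul(-271, A, n), 146)), Pow(Add(A, Add(A, -145)), -1)))) = Add(-8, Mul(2, Mul(Add(n, Add(146, Mul(-271, A, n))), Pow(Add(A, Add(-145, A)), -1)))) = Add(-8, Mul(2, Mul(Add(146, n, Mul(-271, A, n)), Pow(Add(-145, Mul(2, A)), -1)))) = Add(-8, Mul(2, Mul(Pow(Add(-145, Mul(2, A)), -1), Add(146, n, Mul(-271, A, n))))) = Add(-8, Mul(2, Pow(Add(-145, Mul(2, A)), -1), Add(146, n, Mul(-271, A, n)))))
Add(418352, Function('o')(Function('F')(-3), 25)) = Add(418352, Mul(2, Pow(Add(-145, Mul(2, 10)), -1), Add(726, 25, Mul(-8, 10), Mul(-271, 10, 25)))) = Add(418352, Mul(2, Pow(Add(-145, 20), -1), Add(726, 25, -80, -67750))) = Add(418352, Mul(2, Pow(-125, -1), -67079)) = Add(418352, Mul(2, Rational(-1, 125), -67079)) = Add(418352, Rational(134158, 125)) = Rational(52428158, 125)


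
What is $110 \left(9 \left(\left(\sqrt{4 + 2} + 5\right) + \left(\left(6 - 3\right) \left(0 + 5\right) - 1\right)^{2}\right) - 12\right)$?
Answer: $197670 + 990 \sqrt{6} \approx 2.001 \cdot 10^{5}$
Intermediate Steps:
$110 \left(9 \left(\left(\sqrt{4 + 2} + 5\right) + \left(\left(6 - 3\right) \left(0 + 5\right) - 1\right)^{2}\right) - 12\right) = 110 \left(9 \left(\left(\sqrt{6} + 5\right) + \left(3 \cdot 5 - 1\right)^{2}\right) - 12\right) = 110 \left(9 \left(\left(5 + \sqrt{6}\right) + \left(15 - 1\right)^{2}\right) - 12\right) = 110 \left(9 \left(\left(5 + \sqrt{6}\right) + 14^{2}\right) - 12\right) = 110 \left(9 \left(\left(5 + \sqrt{6}\right) + 196\right) - 12\right) = 110 \left(9 \left(201 + \sqrt{6}\right) - 12\right) = 110 \left(\left(1809 + 9 \sqrt{6}\right) - 12\right) = 110 \left(1797 + 9 \sqrt{6}\right) = 197670 + 990 \sqrt{6}$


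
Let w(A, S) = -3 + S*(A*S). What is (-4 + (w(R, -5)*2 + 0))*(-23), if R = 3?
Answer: -3220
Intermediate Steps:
w(A, S) = -3 + A*S²
(-4 + (w(R, -5)*2 + 0))*(-23) = (-4 + ((-3 + 3*(-5)²)*2 + 0))*(-23) = (-4 + ((-3 + 3*25)*2 + 0))*(-23) = (-4 + ((-3 + 75)*2 + 0))*(-23) = (-4 + (72*2 + 0))*(-23) = (-4 + (144 + 0))*(-23) = (-4 + 144)*(-23) = 140*(-23) = -3220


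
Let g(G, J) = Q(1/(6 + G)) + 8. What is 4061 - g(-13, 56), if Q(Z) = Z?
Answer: 28372/7 ≈ 4053.1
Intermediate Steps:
g(G, J) = 8 + 1/(6 + G) (g(G, J) = 1/(6 + G) + 8 = 8 + 1/(6 + G))
4061 - g(-13, 56) = 4061 - (49 + 8*(-13))/(6 - 13) = 4061 - (49 - 104)/(-7) = 4061 - (-1)*(-55)/7 = 4061 - 1*55/7 = 4061 - 55/7 = 28372/7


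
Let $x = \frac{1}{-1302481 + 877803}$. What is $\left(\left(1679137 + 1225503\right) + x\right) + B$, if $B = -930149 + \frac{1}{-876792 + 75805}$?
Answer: $\frac{671645933208516661}{340161557186} \approx 1.9745 \cdot 10^{6}$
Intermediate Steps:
$x = - \frac{1}{424678}$ ($x = \frac{1}{-424678} = - \frac{1}{424678} \approx -2.3547 \cdot 10^{-6}$)
$B = - \frac{745037257064}{800987}$ ($B = -930149 + \frac{1}{-800987} = -930149 - \frac{1}{800987} = - \frac{745037257064}{800987} \approx -9.3015 \cdot 10^{5}$)
$\left(\left(1679137 + 1225503\right) + x\right) + B = \left(\left(1679137 + 1225503\right) - \frac{1}{424678}\right) - \frac{745037257064}{800987} = \left(2904640 - \frac{1}{424678}\right) - \frac{745037257064}{800987} = \frac{1233536705919}{424678} - \frac{745037257064}{800987} = \frac{671645933208516661}{340161557186}$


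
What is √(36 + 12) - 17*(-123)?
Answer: 2091 + 4*√3 ≈ 2097.9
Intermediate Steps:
√(36 + 12) - 17*(-123) = √48 + 2091 = 4*√3 + 2091 = 2091 + 4*√3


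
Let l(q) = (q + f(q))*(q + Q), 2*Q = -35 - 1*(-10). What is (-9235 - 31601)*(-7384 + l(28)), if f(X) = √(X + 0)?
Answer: 283810200 - 1265916*√7 ≈ 2.8046e+8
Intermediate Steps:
f(X) = √X
Q = -25/2 (Q = (-35 - 1*(-10))/2 = (-35 + 10)/2 = (½)*(-25) = -25/2 ≈ -12.500)
l(q) = (-25/2 + q)*(q + √q) (l(q) = (q + √q)*(q - 25/2) = (q + √q)*(-25/2 + q) = (-25/2 + q)*(q + √q))
(-9235 - 31601)*(-7384 + l(28)) = (-9235 - 31601)*(-7384 + (28² + 28^(3/2) - 25/2*28 - 25*√7)) = -40836*(-7384 + (784 + 56*√7 - 350 - 25*√7)) = -40836*(-7384 + (434 + 31*√7)) = -40836*(-6950 + 31*√7) = 283810200 - 1265916*√7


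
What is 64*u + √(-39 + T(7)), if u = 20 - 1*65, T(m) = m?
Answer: -2880 + 4*I*√2 ≈ -2880.0 + 5.6569*I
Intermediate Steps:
u = -45 (u = 20 - 65 = -45)
64*u + √(-39 + T(7)) = 64*(-45) + √(-39 + 7) = -2880 + √(-32) = -2880 + 4*I*√2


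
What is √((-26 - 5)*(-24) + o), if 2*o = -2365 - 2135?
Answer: I*√1506 ≈ 38.807*I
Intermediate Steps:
o = -2250 (o = (-2365 - 2135)/2 = (½)*(-4500) = -2250)
√((-26 - 5)*(-24) + o) = √((-26 - 5)*(-24) - 2250) = √(-31*(-24) - 2250) = √(744 - 2250) = √(-1506) = I*√1506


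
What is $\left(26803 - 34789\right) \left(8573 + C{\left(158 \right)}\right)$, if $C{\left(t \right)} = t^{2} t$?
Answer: $-31567739610$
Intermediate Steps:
$C{\left(t \right)} = t^{3}$
$\left(26803 - 34789\right) \left(8573 + C{\left(158 \right)}\right) = \left(26803 - 34789\right) \left(8573 + 158^{3}\right) = - 7986 \left(8573 + 3944312\right) = \left(-7986\right) 3952885 = -31567739610$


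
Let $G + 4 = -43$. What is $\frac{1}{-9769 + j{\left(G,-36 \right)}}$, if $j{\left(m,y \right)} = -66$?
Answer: $- \frac{1}{9835} \approx -0.00010168$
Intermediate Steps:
$G = -47$ ($G = -4 - 43 = -47$)
$\frac{1}{-9769 + j{\left(G,-36 \right)}} = \frac{1}{-9769 - 66} = \frac{1}{-9835} = - \frac{1}{9835}$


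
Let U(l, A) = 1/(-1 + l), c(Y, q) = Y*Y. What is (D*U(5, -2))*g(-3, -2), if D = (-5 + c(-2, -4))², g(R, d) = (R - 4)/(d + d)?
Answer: 7/16 ≈ 0.43750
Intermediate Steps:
g(R, d) = (-4 + R)/(2*d) (g(R, d) = (-4 + R)/((2*d)) = (-4 + R)*(1/(2*d)) = (-4 + R)/(2*d))
c(Y, q) = Y²
D = 1 (D = (-5 + (-2)²)² = (-5 + 4)² = (-1)² = 1)
(D*U(5, -2))*g(-3, -2) = (1/(-1 + 5))*((½)*(-4 - 3)/(-2)) = (1/4)*((½)*(-½)*(-7)) = (1*(¼))*(7/4) = (¼)*(7/4) = 7/16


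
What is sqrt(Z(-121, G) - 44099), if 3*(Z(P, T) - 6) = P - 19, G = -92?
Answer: I*sqrt(397257)/3 ≈ 210.09*I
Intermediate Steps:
Z(P, T) = -1/3 + P/3 (Z(P, T) = 6 + (P - 19)/3 = 6 + (-19 + P)/3 = 6 + (-19/3 + P/3) = -1/3 + P/3)
sqrt(Z(-121, G) - 44099) = sqrt((-1/3 + (1/3)*(-121)) - 44099) = sqrt((-1/3 - 121/3) - 44099) = sqrt(-122/3 - 44099) = sqrt(-132419/3) = I*sqrt(397257)/3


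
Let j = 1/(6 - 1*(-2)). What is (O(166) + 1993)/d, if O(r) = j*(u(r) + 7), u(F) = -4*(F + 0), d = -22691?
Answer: -15287/181528 ≈ -0.084213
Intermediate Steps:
j = ⅛ (j = 1/(6 + 2) = 1/8 = ⅛ ≈ 0.12500)
u(F) = -4*F
O(r) = 7/8 - r/2 (O(r) = (-4*r + 7)/8 = (7 - 4*r)/8 = 7/8 - r/2)
(O(166) + 1993)/d = ((7/8 - ½*166) + 1993)/(-22691) = ((7/8 - 83) + 1993)*(-1/22691) = (-657/8 + 1993)*(-1/22691) = (15287/8)*(-1/22691) = -15287/181528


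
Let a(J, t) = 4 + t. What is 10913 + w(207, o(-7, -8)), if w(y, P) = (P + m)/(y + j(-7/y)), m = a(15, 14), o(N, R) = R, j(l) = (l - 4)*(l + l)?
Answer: 96923506819/8881433 ≈ 10913.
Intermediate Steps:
j(l) = 2*l*(-4 + l) (j(l) = (-4 + l)*(2*l) = 2*l*(-4 + l))
m = 18 (m = 4 + 14 = 18)
w(y, P) = (18 + P)/(y - 14*(-4 - 7/y)/y) (w(y, P) = (P + 18)/(y + 2*(-7/y)*(-4 - 7/y)) = (18 + P)/(y - 14*(-4 - 7/y)/y))
10913 + w(207, o(-7, -8)) = 10913 + 207**2*(18 - 8)/(98 + 207**3 + 56*207) = 10913 + 42849*10/(98 + 8869743 + 11592) = 10913 + 42849*10/8881433 = 10913 + 42849*(1/8881433)*10 = 10913 + 428490/8881433 = 96923506819/8881433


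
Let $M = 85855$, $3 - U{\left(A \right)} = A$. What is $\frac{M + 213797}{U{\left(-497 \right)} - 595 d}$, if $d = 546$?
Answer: $- \frac{149826}{162185} \approx -0.9238$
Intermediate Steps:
$U{\left(A \right)} = 3 - A$
$\frac{M + 213797}{U{\left(-497 \right)} - 595 d} = \frac{85855 + 213797}{\left(3 - -497\right) - 324870} = \frac{299652}{\left(3 + 497\right) - 324870} = \frac{299652}{500 - 324870} = \frac{299652}{-324370} = 299652 \left(- \frac{1}{324370}\right) = - \frac{149826}{162185}$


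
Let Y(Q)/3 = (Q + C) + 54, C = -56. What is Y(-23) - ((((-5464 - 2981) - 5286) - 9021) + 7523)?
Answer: 15154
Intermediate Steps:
Y(Q) = -6 + 3*Q (Y(Q) = 3*((Q - 56) + 54) = 3*((-56 + Q) + 54) = 3*(-2 + Q) = -6 + 3*Q)
Y(-23) - ((((-5464 - 2981) - 5286) - 9021) + 7523) = (-6 + 3*(-23)) - ((((-5464 - 2981) - 5286) - 9021) + 7523) = (-6 - 69) - (((-8445 - 5286) - 9021) + 7523) = -75 - ((-13731 - 9021) + 7523) = -75 - (-22752 + 7523) = -75 - 1*(-15229) = -75 + 15229 = 15154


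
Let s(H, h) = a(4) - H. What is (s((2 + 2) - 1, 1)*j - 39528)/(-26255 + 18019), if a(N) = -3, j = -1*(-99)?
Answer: 20061/4118 ≈ 4.8715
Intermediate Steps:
j = 99
s(H, h) = -3 - H
(s((2 + 2) - 1, 1)*j - 39528)/(-26255 + 18019) = ((-3 - ((2 + 2) - 1))*99 - 39528)/(-26255 + 18019) = ((-3 - (4 - 1))*99 - 39528)/(-8236) = ((-3 - 1*3)*99 - 39528)*(-1/8236) = ((-3 - 3)*99 - 39528)*(-1/8236) = (-6*99 - 39528)*(-1/8236) = (-594 - 39528)*(-1/8236) = -40122*(-1/8236) = 20061/4118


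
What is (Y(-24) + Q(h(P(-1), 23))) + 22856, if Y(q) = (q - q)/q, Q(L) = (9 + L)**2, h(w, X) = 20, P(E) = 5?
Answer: 23697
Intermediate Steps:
Y(q) = 0 (Y(q) = 0/q = 0)
(Y(-24) + Q(h(P(-1), 23))) + 22856 = (0 + (9 + 20)**2) + 22856 = (0 + 29**2) + 22856 = (0 + 841) + 22856 = 841 + 22856 = 23697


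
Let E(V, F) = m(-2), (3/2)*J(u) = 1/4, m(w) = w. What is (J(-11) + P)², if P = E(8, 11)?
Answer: 121/36 ≈ 3.3611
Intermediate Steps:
J(u) = ⅙ (J(u) = (⅔)/4 = (⅔)*(¼) = ⅙)
E(V, F) = -2
P = -2
(J(-11) + P)² = (⅙ - 2)² = (-11/6)² = 121/36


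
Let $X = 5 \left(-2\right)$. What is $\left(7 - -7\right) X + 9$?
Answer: $-131$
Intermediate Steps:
$X = -10$
$\left(7 - -7\right) X + 9 = \left(7 - -7\right) \left(-10\right) + 9 = \left(7 + 7\right) \left(-10\right) + 9 = 14 \left(-10\right) + 9 = -140 + 9 = -131$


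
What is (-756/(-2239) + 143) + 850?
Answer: 2224083/2239 ≈ 993.34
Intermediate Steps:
(-756/(-2239) + 143) + 850 = (-756*(-1/2239) + 143) + 850 = (756/2239 + 143) + 850 = 320933/2239 + 850 = 2224083/2239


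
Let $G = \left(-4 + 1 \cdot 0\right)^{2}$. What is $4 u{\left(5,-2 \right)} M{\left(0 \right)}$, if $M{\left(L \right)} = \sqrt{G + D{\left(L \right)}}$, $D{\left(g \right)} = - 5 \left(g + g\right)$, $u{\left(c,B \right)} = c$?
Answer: $80$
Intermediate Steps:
$D{\left(g \right)} = - 10 g$ ($D{\left(g \right)} = - 5 \cdot 2 g = - 10 g$)
$G = 16$ ($G = \left(-4 + 0\right)^{2} = \left(-4\right)^{2} = 16$)
$M{\left(L \right)} = \sqrt{16 - 10 L}$
$4 u{\left(5,-2 \right)} M{\left(0 \right)} = 4 \cdot 5 \sqrt{16 - 0} = 20 \sqrt{16 + 0} = 20 \sqrt{16} = 20 \cdot 4 = 80$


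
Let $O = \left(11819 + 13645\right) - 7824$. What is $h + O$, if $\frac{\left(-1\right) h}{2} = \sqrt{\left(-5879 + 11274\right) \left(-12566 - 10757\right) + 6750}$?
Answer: $17640 - 2 i \sqrt{125820835} \approx 17640.0 - 22434.0 i$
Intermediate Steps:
$O = 17640$ ($O = 25464 - 7824 = 17640$)
$h = - 2 i \sqrt{125820835}$ ($h = - 2 \sqrt{\left(-5879 + 11274\right) \left(-12566 - 10757\right) + 6750} = - 2 \sqrt{5395 \left(-23323\right) + 6750} = - 2 \sqrt{-125827585 + 6750} = - 2 \sqrt{-125820835} = - 2 i \sqrt{125820835} \approx - 22434.0 i$)
$h + O = - 2 i \sqrt{125820835} + 17640 = 17640 - 2 i \sqrt{125820835}$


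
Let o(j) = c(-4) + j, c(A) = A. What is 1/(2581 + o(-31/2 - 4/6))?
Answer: 6/15365 ≈ 0.00039050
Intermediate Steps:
o(j) = -4 + j
1/(2581 + o(-31/2 - 4/6)) = 1/(2581 + (-4 + (-31/2 - 4/6))) = 1/(2581 + (-4 + (-31*½ - 4*⅙))) = 1/(2581 + (-4 + (-31/2 - ⅔))) = 1/(2581 + (-4 - 97/6)) = 1/(2581 - 121/6) = 1/(15365/6) = 6/15365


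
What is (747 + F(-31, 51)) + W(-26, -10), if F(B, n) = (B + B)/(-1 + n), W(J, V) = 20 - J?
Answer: 19794/25 ≈ 791.76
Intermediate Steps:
F(B, n) = 2*B/(-1 + n) (F(B, n) = (2*B)/(-1 + n) = 2*B/(-1 + n))
(747 + F(-31, 51)) + W(-26, -10) = (747 + 2*(-31)/(-1 + 51)) + (20 - 1*(-26)) = (747 + 2*(-31)/50) + (20 + 26) = (747 + 2*(-31)*(1/50)) + 46 = (747 - 31/25) + 46 = 18644/25 + 46 = 19794/25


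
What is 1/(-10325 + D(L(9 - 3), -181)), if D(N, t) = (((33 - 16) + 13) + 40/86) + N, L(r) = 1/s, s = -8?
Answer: -344/3541363 ≈ -9.7138e-5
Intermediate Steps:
L(r) = -⅛ (L(r) = 1/(-8) = -⅛)
D(N, t) = 1310/43 + N (D(N, t) = ((17 + 13) + 40*(1/86)) + N = (30 + 20/43) + N = 1310/43 + N)
1/(-10325 + D(L(9 - 3), -181)) = 1/(-10325 + (1310/43 - ⅛)) = 1/(-10325 + 10437/344) = 1/(-3541363/344) = -344/3541363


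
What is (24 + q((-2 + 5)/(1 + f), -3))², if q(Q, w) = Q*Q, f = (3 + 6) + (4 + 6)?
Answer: 92332881/160000 ≈ 577.08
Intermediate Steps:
f = 19 (f = 9 + 10 = 19)
q(Q, w) = Q²
(24 + q((-2 + 5)/(1 + f), -3))² = (24 + ((-2 + 5)/(1 + 19))²)² = (24 + (3/20)²)² = (24 + 9/400)² = (9609/400)² = 92332881/160000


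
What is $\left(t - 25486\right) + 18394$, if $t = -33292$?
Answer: $-40384$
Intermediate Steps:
$\left(t - 25486\right) + 18394 = \left(-33292 - 25486\right) + 18394 = -58778 + 18394 = -40384$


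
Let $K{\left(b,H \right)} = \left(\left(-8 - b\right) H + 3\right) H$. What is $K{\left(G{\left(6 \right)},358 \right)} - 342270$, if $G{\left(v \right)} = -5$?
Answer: $-725688$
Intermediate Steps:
$K{\left(b,H \right)} = H \left(3 + H \left(-8 - b\right)\right)$ ($K{\left(b,H \right)} = \left(H \left(-8 - b\right) + 3\right) H = \left(3 + H \left(-8 - b\right)\right) H = H \left(3 + H \left(-8 - b\right)\right)$)
$K{\left(G{\left(6 \right)},358 \right)} - 342270 = 358 \left(3 - 2864 - 358 \left(-5\right)\right) - 342270 = 358 \left(3 - 2864 + 1790\right) - 342270 = 358 \left(-1071\right) - 342270 = -383418 - 342270 = -725688$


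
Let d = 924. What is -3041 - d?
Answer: -3965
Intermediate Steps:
-3041 - d = -3041 - 1*924 = -3041 - 924 = -3965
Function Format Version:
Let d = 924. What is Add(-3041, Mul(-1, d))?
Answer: -3965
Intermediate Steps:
Add(-3041, Mul(-1, d)) = Add(-3041, Mul(-1, 924)) = Add(-3041, -924) = -3965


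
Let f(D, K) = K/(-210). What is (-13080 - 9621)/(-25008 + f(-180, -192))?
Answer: 794535/875248 ≈ 0.90778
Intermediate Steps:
f(D, K) = -K/210 (f(D, K) = K*(-1/210) = -K/210)
(-13080 - 9621)/(-25008 + f(-180, -192)) = (-13080 - 9621)/(-25008 - 1/210*(-192)) = -22701/(-25008 + 32/35) = -22701/(-875248/35) = -22701*(-35/875248) = 794535/875248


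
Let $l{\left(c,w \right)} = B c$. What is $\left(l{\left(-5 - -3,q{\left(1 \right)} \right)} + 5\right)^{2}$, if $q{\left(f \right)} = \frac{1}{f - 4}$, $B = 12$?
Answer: $361$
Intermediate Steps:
$q{\left(f \right)} = \frac{1}{-4 + f}$
$l{\left(c,w \right)} = 12 c$
$\left(l{\left(-5 - -3,q{\left(1 \right)} \right)} + 5\right)^{2} = \left(12 \left(-5 - -3\right) + 5\right)^{2} = \left(12 \left(-5 + 3\right) + 5\right)^{2} = \left(12 \left(-2\right) + 5\right)^{2} = \left(-24 + 5\right)^{2} = \left(-19\right)^{2} = 361$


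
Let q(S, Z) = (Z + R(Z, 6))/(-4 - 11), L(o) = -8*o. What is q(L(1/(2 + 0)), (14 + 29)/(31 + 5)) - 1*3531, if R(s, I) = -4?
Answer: -1906639/540 ≈ -3530.8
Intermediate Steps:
q(S, Z) = 4/15 - Z/15 (q(S, Z) = (Z - 4)/(-4 - 11) = (-4 + Z)/(-15) = (-4 + Z)*(-1/15) = 4/15 - Z/15)
q(L(1/(2 + 0)), (14 + 29)/(31 + 5)) - 1*3531 = (4/15 - (14 + 29)/(15*(31 + 5))) - 1*3531 = (4/15 - 43/(15*36)) - 3531 = (4/15 - 1/15*43/36) - 3531 = (4/15 - 43/540) - 3531 = 101/540 - 3531 = -1906639/540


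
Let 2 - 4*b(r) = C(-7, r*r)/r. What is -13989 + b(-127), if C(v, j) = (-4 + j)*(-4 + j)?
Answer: 252909467/508 ≈ 4.9785e+5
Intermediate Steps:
C(v, j) = (-4 + j)**2
b(r) = 1/2 - (-4 + r**2)**2/(4*r) (b(r) = 1/2 - (-4 + r*r)**2/(4*r) = 1/2 - (-4 + r**2)**2/(4*r))
-13989 + b(-127) = -13989 + (1/4)*(-(-4 + (-127)**2)**2 + 2*(-127))/(-127) = -13989 + (1/4)*(-1/127)*(-(-4 + 16129)**2 - 254) = -13989 + (1/4)*(-1/127)*(-1*16125**2 - 254) = -13989 + (1/4)*(-1/127)*(-1*260015625 - 254) = -13989 + (1/4)*(-1/127)*(-260015625 - 254) = -13989 + (1/4)*(-1/127)*(-260015879) = -13989 + 260015879/508 = 252909467/508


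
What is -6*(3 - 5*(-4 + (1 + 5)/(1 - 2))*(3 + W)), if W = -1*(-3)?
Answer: -1818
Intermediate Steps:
W = 3
-6*(3 - 5*(-4 + (1 + 5)/(1 - 2))*(3 + W)) = -6*(3 - 5*(-4 + (1 + 5)/(1 - 2))*(3 + 3)) = -6*(3 - 5*(-4 + 6/(-1))*6) = -6*(3 - 5*(-4 + 6*(-1))*6) = -6*(3 - 5*(-4 - 6)*6) = -6*(3 - (-50)*6) = -6*(3 - 5*(-60)) = -6*(3 + 300) = -6*303 = -1818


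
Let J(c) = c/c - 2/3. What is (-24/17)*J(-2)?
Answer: -8/17 ≈ -0.47059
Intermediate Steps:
J(c) = ⅓ (J(c) = 1 - 2*⅓ = 1 - ⅔ = ⅓)
(-24/17)*J(-2) = -24/17*(⅓) = -24*1/17*(⅓) = -24/17*⅓ = -8/17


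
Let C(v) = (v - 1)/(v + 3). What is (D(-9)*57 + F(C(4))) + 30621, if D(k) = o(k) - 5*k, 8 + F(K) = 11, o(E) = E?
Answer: 32676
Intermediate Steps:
C(v) = (-1 + v)/(3 + v)
F(K) = 3 (F(K) = -8 + 11 = 3)
D(k) = -4*k (D(k) = k - 5*k = -4*k)
(D(-9)*57 + F(C(4))) + 30621 = (-4*(-9)*57 + 3) + 30621 = (36*57 + 3) + 30621 = (2052 + 3) + 30621 = 2055 + 30621 = 32676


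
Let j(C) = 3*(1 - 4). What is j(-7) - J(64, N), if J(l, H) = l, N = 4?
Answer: -73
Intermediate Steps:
j(C) = -9 (j(C) = 3*(-3) = -9)
j(-7) - J(64, N) = -9 - 1*64 = -9 - 64 = -73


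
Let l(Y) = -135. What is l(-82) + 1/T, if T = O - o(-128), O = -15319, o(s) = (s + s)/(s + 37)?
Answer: -188228566/1394285 ≈ -135.00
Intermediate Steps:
o(s) = 2*s/(37 + s) (o(s) = (2*s)/(37 + s) = 2*s/(37 + s))
T = -1394285/91 (T = -15319 - 2*(-128)/(37 - 128) = -15319 - 2*(-128)/(-91) = -15319 - 2*(-128)*(-1)/91 = -15319 - 1*256/91 = -15319 - 256/91 = -1394285/91 ≈ -15322.)
l(-82) + 1/T = -135 + 1/(-1394285/91) = -135 - 91/1394285 = -188228566/1394285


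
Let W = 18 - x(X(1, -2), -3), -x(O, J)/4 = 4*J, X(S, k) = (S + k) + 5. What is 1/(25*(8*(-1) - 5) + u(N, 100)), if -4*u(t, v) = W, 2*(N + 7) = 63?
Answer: -2/635 ≈ -0.0031496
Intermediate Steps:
X(S, k) = 5 + S + k
x(O, J) = -16*J
N = 49/2 (N = -7 + (½)*63 = -7 + 63/2 = 49/2 ≈ 24.500)
W = -30 (W = 18 - (-16)*(-3) = 18 - 1*48 = 18 - 48 = -30)
u(t, v) = 15/2 (u(t, v) = -¼*(-30) = 15/2)
1/(25*(8*(-1) - 5) + u(N, 100)) = 1/(25*(8*(-1) - 5) + 15/2) = 1/(25*(-8 - 5) + 15/2) = 1/(25*(-13) + 15/2) = 1/(-325 + 15/2) = 1/(-635/2) = -2/635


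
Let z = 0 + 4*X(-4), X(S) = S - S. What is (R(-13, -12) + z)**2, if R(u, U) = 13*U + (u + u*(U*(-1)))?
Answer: 105625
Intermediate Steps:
X(S) = 0
R(u, U) = u + 13*U - U*u (R(u, U) = 13*U + (u + u*(-U)) = 13*U + (u - U*u) = u + 13*U - U*u)
z = 0 (z = 0 + 4*0 = 0 + 0 = 0)
(R(-13, -12) + z)**2 = ((-13 + 13*(-12) - 1*(-12)*(-13)) + 0)**2 = ((-13 - 156 - 156) + 0)**2 = (-325 + 0)**2 = (-325)**2 = 105625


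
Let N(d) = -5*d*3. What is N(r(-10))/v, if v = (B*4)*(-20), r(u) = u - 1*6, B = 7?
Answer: -3/7 ≈ -0.42857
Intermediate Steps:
r(u) = -6 + u (r(u) = u - 6 = -6 + u)
v = -560 (v = (7*4)*(-20) = 28*(-20) = -560)
N(d) = -15*d
N(r(-10))/v = -15*(-6 - 10)/(-560) = -15*(-16)*(-1/560) = 240*(-1/560) = -3/7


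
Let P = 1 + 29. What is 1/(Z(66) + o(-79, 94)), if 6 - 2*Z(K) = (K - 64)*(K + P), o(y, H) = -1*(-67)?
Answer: -1/26 ≈ -0.038462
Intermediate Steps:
o(y, H) = 67
P = 30
Z(K) = 3 - (-64 + K)*(30 + K)/2 (Z(K) = 3 - (K - 64)*(K + 30)/2 = 3 - (-64 + K)*(30 + K)/2)
1/(Z(66) + o(-79, 94)) = 1/((963 + 17*66 - 1/2*66**2) + 67) = 1/((963 + 1122 - 1/2*4356) + 67) = 1/((963 + 1122 - 2178) + 67) = 1/(-93 + 67) = 1/(-26) = -1/26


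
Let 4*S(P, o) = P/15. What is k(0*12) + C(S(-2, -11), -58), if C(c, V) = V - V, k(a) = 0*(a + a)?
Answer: 0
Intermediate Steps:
k(a) = 0 (k(a) = 0*(2*a) = 0)
S(P, o) = P/60 (S(P, o) = (P/15)/4 = P/60)
C(c, V) = 0
k(0*12) + C(S(-2, -11), -58) = 0 + 0 = 0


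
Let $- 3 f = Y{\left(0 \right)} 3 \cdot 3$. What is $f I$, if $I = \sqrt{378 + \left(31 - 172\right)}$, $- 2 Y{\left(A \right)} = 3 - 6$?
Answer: $- \frac{9 \sqrt{237}}{2} \approx -69.277$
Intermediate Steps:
$Y{\left(A \right)} = \frac{3}{2}$ ($Y{\left(A \right)} = - \frac{3 - 6}{2} = \left(- \frac{1}{2}\right) \left(-3\right) = \frac{3}{2}$)
$f = - \frac{9}{2}$ ($f = - \frac{\frac{3}{2} \cdot 3 \cdot 3}{3} = - \frac{\frac{9}{2} \cdot 3}{3} = \left(- \frac{1}{3}\right) \frac{27}{2} = - \frac{9}{2} \approx -4.5$)
$I = \sqrt{237}$ ($I = \sqrt{378 + \left(31 - 172\right)} = \sqrt{378 - 141} = \sqrt{237} \approx 15.395$)
$f I = - \frac{9 \sqrt{237}}{2}$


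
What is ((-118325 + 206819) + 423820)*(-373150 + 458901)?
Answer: 43931437814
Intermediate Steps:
((-118325 + 206819) + 423820)*(-373150 + 458901) = (88494 + 423820)*85751 = 512314*85751 = 43931437814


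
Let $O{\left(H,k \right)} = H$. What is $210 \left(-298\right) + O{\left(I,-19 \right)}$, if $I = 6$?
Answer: $-62574$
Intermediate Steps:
$210 \left(-298\right) + O{\left(I,-19 \right)} = 210 \left(-298\right) + 6 = -62580 + 6 = -62574$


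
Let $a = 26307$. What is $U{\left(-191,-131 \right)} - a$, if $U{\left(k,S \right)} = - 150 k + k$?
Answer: $2152$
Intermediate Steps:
$U{\left(k,S \right)} = - 149 k$
$U{\left(-191,-131 \right)} - a = \left(-149\right) \left(-191\right) - 26307 = 28459 - 26307 = 2152$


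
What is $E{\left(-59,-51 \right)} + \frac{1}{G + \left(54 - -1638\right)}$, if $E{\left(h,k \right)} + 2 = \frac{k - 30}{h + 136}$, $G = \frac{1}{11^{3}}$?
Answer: $- \frac{529129968}{173408081} \approx -3.0514$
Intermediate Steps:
$G = \frac{1}{1331} \approx 0.00075131$
$E{\left(h,k \right)} = -2 + \frac{-30 + k}{136 + h}$ ($E{\left(h,k \right)} = -2 + \frac{k - 30}{h + 136} = -2 + \frac{-30 + k}{136 + h}$)
$E{\left(-59,-51 \right)} + \frac{1}{G + \left(54 - -1638\right)} = \frac{-302 - 51 - -118}{136 - 59} + \frac{1}{\frac{1}{1331} + \left(54 - -1638\right)} = \frac{-302 - 51 + 118}{77} + \frac{1}{\frac{1}{1331} + \left(54 + 1638\right)} = \frac{1}{77} \left(-235\right) + \frac{1}{\frac{1}{1331} + 1692} = - \frac{235}{77} + \frac{1}{\frac{2252053}{1331}} = - \frac{235}{77} + \frac{1331}{2252053} = - \frac{529129968}{173408081}$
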